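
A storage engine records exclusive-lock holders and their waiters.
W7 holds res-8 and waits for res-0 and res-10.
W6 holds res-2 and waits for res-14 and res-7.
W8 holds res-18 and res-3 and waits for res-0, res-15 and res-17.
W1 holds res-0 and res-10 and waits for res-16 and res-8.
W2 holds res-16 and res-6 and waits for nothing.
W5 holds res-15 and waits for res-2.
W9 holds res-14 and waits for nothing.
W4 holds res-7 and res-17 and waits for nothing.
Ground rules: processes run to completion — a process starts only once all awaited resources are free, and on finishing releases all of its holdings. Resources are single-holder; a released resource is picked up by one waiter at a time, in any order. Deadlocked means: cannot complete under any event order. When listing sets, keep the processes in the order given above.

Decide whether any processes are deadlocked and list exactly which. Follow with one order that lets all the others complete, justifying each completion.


Deadlocked: W7, W8 and W1.
Key observation: the waits loop around W7 -> W1 -> W7 with no way out; W8 waits into the deadlock from upstream.
The rest can finish in the order W9, W4, W2, W6, W5.
Step-by-step check:
  W9 waits on nothing -> runs at once and releases res-14
  W4 waits on nothing -> runs at once and releases res-7 and res-17
  W2 waits on nothing -> runs at once and releases res-16 and res-6
  W6: everything it awaited (res-14 and res-7) is free; runs, freeing res-2
  W5: everything it awaited (res-2) is free; runs, freeing res-15


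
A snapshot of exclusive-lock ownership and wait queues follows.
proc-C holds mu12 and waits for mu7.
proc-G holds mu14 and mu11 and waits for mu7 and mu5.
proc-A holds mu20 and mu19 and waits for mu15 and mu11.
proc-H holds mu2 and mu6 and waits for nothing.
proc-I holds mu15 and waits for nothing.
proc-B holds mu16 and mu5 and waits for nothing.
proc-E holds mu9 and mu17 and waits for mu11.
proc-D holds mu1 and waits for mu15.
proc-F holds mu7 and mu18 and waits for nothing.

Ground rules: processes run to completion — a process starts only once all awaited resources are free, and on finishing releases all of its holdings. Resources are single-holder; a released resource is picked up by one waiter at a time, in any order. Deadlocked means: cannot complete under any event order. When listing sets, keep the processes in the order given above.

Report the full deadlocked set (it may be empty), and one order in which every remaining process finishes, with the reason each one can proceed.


Nothing here is deadlocked.
Key observation: every chain of waits terminates; starting from the processes that wait on nothing, all the rest unlock in turn.
The rest can finish in the order proc-B, proc-F, proc-I, proc-G, proc-A, proc-C, proc-H, proc-D, proc-E.
Verifying each step:
  proc-B: no waits; runs immediately, freeing mu16 and mu5
  proc-F: no waits; runs immediately, freeing mu7 and mu18
  proc-I: no waits; runs immediately, freeing mu15
  proc-G: everything it awaited (mu7 and mu5) is free; runs, freeing mu14 and mu11
  proc-A: everything it awaited (mu15 and mu11) is free; runs, freeing mu20 and mu19
  proc-C: everything it awaited (mu7) is free; runs, freeing mu12
  proc-H: no waits; runs immediately, freeing mu2 and mu6
  proc-D: everything it awaited (mu15) is free; runs, freeing mu1
  proc-E: everything it awaited (mu11) is free; runs, freeing mu9 and mu17


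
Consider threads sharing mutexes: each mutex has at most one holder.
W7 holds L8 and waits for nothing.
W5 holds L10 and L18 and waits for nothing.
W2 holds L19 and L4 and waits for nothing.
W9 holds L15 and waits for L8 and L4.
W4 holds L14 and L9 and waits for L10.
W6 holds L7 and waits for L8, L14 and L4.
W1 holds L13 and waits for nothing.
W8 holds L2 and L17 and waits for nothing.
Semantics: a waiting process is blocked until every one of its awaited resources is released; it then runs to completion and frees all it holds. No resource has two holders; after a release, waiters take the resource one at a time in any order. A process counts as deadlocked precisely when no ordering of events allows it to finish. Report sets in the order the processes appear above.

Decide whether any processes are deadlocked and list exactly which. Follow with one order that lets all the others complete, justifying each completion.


The deadlocked set is empty.
Key observation: the wait relation is loop-free; peeling off processes with no waits unwinds the whole state.
The rest can finish in the order W7, W5, W2, W4, W8, W6, W9, W1.
Verifying each step:
  W7: no waits; runs immediately, freeing L8
  W5: no waits; runs immediately, freeing L10 and L18
  W2: no waits; runs immediately, freeing L19 and L4
  W4 waits on L10 — all released -> runs and releases L14 and L9
  W8: no waits; runs immediately, freeing L2 and L17
  W6 waits on L8, L14 and L4 — all released -> runs and releases L7
  W9 waits on L8 and L4 — all released -> runs and releases L15
  W1: no waits; runs immediately, freeing L13


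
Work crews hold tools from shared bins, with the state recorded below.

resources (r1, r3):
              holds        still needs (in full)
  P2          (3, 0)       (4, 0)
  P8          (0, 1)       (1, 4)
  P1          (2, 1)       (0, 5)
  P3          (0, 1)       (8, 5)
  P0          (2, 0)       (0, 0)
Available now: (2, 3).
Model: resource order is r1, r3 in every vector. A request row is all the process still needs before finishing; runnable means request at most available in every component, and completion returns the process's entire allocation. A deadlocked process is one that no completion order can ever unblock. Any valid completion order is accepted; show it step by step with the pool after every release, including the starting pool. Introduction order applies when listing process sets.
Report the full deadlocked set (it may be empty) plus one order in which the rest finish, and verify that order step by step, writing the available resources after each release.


The deadlocked set is P8, P1 and P3.
Key observation: the pool after P0, P2 is (7, 3); every surviving request exceeds it in r3, so progress ends there.
One completion order for the rest: P0, P2. Check, step by step:
  pool = (2, 3)
  P0 needs (0, 0) <= (2, 3) -> finishes; pool += (2, 0) = (4, 3)
  P2 needs (4, 0) <= (4, 3) -> finishes; pool += (3, 0) = (7, 3)
The blocked processes can never fit:
  P8 still needs (1, 4) but only (7, 3) is free — short on r3
  P1 still needs (0, 5) but only (7, 3) is free — short on r3
  P3 still needs (8, 5) but only (7, 3) is free — short on r1 and r3


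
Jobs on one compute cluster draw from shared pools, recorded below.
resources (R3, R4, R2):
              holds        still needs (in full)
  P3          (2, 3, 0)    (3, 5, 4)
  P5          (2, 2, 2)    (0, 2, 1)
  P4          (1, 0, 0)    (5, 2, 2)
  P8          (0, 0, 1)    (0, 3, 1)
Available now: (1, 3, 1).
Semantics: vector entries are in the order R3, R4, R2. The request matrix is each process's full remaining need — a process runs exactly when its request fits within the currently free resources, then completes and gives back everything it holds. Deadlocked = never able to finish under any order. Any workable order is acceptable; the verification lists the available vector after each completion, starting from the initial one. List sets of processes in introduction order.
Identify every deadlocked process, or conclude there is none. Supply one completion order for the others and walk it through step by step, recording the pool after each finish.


Nothing here is deadlocked.
Key observation: P5 can run right away; the returned allocation unlocks the remaining processes in turn.
The rest can finish in the order P5, P8, P3, P4. Step-by-step check:
  pool = (1, 3, 1)
  run P5 (needs (0, 2, 1), free (1, 3, 1)); after release of (2, 2, 2) the pool is (3, 5, 3)
  run P8 (needs (0, 3, 1), free (3, 5, 3)); after release of (0, 0, 1) the pool is (3, 5, 4)
  run P3 (needs (3, 5, 4), free (3, 5, 4)); after release of (2, 3, 0) the pool is (5, 8, 4)
  run P4 (needs (5, 2, 2), free (5, 8, 4)); after release of (1, 0, 0) the pool is (6, 8, 4)


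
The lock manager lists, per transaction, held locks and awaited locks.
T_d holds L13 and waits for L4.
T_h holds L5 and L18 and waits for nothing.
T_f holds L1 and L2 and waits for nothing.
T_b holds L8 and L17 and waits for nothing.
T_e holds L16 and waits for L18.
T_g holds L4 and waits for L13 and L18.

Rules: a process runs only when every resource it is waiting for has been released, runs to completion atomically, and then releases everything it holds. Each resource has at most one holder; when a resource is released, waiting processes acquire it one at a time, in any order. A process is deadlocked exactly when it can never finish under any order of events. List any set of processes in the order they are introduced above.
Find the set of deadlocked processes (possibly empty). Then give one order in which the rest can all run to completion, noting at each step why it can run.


Deadlocked set: T_d and T_g.
Key observation: T_d -> T_g -> T_d is a circular wait — nothing in it can go first; no other process is dragged down with it.
The rest can finish in the order T_h, T_b, T_f, T_e.
Walking it through:
  run T_h (it waits on nothing); releases L5 and L18
  run T_b (it waits on nothing); releases L8 and L17
  run T_f (it waits on nothing); releases L1 and L2
  T_e waits on L18 — all released -> runs and releases L16


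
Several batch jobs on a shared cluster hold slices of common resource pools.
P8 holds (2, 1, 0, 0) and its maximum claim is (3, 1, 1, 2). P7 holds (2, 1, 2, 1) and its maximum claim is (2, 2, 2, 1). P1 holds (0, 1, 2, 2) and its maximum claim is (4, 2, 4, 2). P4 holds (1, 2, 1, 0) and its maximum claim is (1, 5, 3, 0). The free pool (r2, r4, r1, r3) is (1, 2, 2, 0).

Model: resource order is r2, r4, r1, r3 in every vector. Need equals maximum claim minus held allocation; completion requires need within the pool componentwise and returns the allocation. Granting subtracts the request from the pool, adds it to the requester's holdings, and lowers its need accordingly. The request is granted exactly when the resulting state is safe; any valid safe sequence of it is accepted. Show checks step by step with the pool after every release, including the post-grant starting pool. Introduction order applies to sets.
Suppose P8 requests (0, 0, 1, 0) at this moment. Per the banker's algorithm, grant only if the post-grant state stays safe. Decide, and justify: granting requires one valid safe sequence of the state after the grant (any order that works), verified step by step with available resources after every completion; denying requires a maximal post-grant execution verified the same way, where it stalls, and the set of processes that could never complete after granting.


GRANT. The post-grant state is safe; one safe sequence: P7, P4, P1, P8.
Key observation: the grant leaves (1, 2, 1, 0) free — enough for P7, whose release restarts the cascade.
Step-by-step check of the post-grant state:
  pool = (1, 2, 1, 0)
  run P7 (needs (0, 1, 0, 0), free (1, 2, 1, 0)); after release of (2, 1, 2, 1) the pool is (3, 3, 3, 1)
  run P4 (needs (0, 3, 2, 0), free (3, 3, 3, 1)); after release of (1, 2, 1, 0) the pool is (4, 5, 4, 1)
  run P1 (needs (4, 1, 2, 0), free (4, 5, 4, 1)); after release of (0, 1, 2, 2) the pool is (4, 6, 6, 3)
  run P8 (needs (1, 0, 0, 2), free (4, 6, 6, 3)); after release of (2, 1, 1, 0) the pool is (6, 7, 7, 3)


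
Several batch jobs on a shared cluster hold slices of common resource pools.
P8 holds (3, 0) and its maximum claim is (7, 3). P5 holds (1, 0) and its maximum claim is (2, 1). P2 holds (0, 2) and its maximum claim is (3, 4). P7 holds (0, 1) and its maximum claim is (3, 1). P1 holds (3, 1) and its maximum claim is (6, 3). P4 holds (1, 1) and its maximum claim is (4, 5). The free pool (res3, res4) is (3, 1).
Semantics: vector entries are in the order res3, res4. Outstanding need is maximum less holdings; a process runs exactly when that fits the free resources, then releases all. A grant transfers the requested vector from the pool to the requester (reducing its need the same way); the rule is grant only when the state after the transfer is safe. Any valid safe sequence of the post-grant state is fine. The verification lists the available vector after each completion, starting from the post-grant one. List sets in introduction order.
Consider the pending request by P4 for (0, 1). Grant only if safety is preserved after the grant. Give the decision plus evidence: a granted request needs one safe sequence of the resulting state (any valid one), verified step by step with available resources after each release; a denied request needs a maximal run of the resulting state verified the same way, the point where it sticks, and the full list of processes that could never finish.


DENY: after the grant no complete ordering would exist.
Key observation: the pool after P7, P5 is (4, 1); every surviving request exceeds it in res4, so progress ends there.
After a pretend grant, a maximal execution: P7, P5 — then nothing else fits. Verifying each step:
  pool = (3, 0)
  run P7 (needs (3, 0), free (3, 0)); after release of (0, 1) the pool is (3, 1)
  run P5 (needs (1, 1), free (3, 1)); after release of (1, 0) the pool is (4, 1)
  P8 cannot run: need (4, 3) vs free (4, 1) (insufficient res4)
  P2 cannot run: need (3, 2) vs free (4, 1) (insufficient res4)
  P1 cannot run: need (3, 2) vs free (4, 1) (insufficient res4)
  P4 cannot run: need (3, 3) vs free (4, 1) (insufficient res4)
Processes that could never finish after the grant: P8, P2, P1 and P4.


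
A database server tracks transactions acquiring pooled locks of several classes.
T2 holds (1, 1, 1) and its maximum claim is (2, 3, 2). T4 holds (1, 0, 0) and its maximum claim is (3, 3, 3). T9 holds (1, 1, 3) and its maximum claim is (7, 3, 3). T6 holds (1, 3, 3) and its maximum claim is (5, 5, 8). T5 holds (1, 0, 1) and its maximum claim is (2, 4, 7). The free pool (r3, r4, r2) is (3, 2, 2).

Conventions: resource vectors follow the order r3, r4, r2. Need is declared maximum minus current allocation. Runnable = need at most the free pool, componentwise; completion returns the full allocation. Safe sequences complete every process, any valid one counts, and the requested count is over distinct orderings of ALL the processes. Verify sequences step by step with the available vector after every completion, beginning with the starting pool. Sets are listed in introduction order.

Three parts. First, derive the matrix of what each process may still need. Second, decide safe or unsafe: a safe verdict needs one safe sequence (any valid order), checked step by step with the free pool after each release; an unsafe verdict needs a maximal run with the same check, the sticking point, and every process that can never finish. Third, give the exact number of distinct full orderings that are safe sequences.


(1) Need matrix, components ordered r3, r4, r2:
  T2: (1, 2, 1)
  T4: (2, 3, 3)
  T9: (6, 2, 0)
  T6: (4, 2, 5)
  T5: (1, 4, 6)
(2) UNSAFE — no complete ordering exists.
Key observation: after T2, T4 the pool peaks at (5, 3, 3), and each blocked process is short somewhere: T9 on r3; T6 on r2; T5 on r4, r2.
The run T2, T4 cannot be extended any further. Step-by-step check:
  pool = (3, 2, 2)
  T2 needs (1, 2, 1) <= (3, 2, 2) -> finishes; pool += (1, 1, 1) = (4, 3, 3)
  T4 needs (2, 3, 3) <= (4, 3, 3) -> finishes; pool += (1, 0, 0) = (5, 3, 3)
  blocked: T9 wants (6, 2, 0), pool (5, 3, 3) — not enough r3
  blocked: T6 wants (4, 2, 5), pool (5, 3, 3) — not enough r2
  blocked: T5 wants (1, 4, 6), pool (5, 3, 3) — not enough r4 and r2
Permanently blocked: T9, T6 and T5.
(3) Exactly 0 of the possible complete orderings are safe sequences.


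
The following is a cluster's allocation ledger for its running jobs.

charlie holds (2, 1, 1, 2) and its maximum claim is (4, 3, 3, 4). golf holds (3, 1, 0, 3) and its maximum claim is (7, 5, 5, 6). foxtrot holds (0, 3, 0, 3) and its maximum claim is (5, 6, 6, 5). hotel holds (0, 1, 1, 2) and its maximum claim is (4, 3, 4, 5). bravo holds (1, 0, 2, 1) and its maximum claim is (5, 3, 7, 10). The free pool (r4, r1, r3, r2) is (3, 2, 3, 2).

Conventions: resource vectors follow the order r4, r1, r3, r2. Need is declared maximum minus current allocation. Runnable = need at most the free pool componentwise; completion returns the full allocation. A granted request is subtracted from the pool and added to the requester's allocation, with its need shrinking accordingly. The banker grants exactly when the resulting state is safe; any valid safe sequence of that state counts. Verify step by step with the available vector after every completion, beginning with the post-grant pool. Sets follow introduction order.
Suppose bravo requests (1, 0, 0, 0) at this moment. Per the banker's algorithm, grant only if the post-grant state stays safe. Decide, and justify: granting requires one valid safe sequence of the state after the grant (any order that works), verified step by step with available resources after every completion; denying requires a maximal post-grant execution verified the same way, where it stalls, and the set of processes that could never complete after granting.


GRANT: granting preserves safety; a valid post-grant sequence is charlie, hotel, golf, bravo, foxtrot.
Key observation: granting shrinks the pool to (2, 2, 3, 2), yet charlie still fits and the chain goes through.
Check on the post-grant state, step by step:
  pool = (2, 2, 3, 2)
  charlie: need (2, 2, 2, 2) fits (2, 2, 3, 2); releases (2, 1, 1, 2), pool now (4, 3, 4, 4)
  hotel: need (4, 2, 3, 3) fits (4, 3, 4, 4); releases (0, 1, 1, 2), pool now (4, 4, 5, 6)
  golf: need (4, 4, 5, 3) fits (4, 4, 5, 6); releases (3, 1, 0, 3), pool now (7, 5, 5, 9)
  bravo: need (3, 3, 5, 9) fits (7, 5, 5, 9); releases (2, 0, 2, 1), pool now (9, 5, 7, 10)
  foxtrot: need (5, 3, 6, 2) fits (9, 5, 7, 10); releases (0, 3, 0, 3), pool now (9, 8, 7, 13)


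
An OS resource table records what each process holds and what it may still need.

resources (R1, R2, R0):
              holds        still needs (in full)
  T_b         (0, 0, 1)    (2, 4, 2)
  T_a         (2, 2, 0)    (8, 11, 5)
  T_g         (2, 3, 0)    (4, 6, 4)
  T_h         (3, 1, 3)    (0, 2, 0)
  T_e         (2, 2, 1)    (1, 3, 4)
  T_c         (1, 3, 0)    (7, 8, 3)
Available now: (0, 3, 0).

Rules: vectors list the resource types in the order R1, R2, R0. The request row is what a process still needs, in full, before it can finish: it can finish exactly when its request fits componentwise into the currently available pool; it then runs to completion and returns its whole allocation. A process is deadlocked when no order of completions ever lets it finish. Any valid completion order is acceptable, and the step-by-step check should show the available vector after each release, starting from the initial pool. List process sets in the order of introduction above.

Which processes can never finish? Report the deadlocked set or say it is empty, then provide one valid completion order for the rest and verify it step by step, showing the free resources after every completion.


The deadlocked set is empty.
Key observation: the pool covers T_h at once, and every later process fits after earlier releases.
The rest can finish in the order T_h, T_b, T_e, T_g, T_c, T_a. Verifying each step:
  pool = (0, 3, 0)
  T_h needs (0, 2, 0) <= (0, 3, 0) -> finishes; pool += (3, 1, 3) = (3, 4, 3)
  T_b needs (2, 4, 2) <= (3, 4, 3) -> finishes; pool += (0, 0, 1) = (3, 4, 4)
  T_e needs (1, 3, 4) <= (3, 4, 4) -> finishes; pool += (2, 2, 1) = (5, 6, 5)
  T_g needs (4, 6, 4) <= (5, 6, 5) -> finishes; pool += (2, 3, 0) = (7, 9, 5)
  T_c needs (7, 8, 3) <= (7, 9, 5) -> finishes; pool += (1, 3, 0) = (8, 12, 5)
  T_a needs (8, 11, 5) <= (8, 12, 5) -> finishes; pool += (2, 2, 0) = (10, 14, 5)


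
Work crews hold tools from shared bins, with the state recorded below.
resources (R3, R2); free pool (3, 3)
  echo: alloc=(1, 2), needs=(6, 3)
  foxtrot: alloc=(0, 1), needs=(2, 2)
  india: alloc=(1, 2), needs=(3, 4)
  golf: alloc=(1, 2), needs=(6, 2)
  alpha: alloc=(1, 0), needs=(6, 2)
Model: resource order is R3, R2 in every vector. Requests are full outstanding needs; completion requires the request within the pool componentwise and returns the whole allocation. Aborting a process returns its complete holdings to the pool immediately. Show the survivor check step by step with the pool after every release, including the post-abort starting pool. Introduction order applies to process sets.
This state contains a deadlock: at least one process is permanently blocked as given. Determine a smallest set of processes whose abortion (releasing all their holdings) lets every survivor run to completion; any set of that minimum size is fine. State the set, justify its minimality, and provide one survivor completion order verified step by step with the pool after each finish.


The answer: abort golf and alpha.
Key observation: aborting golf and alpha returns (2, 2), and echo — hopeless before — runs at step 2 with the returned capacity in the pool.
No one abort is enough; case by case: echo alone leaves golf blocked (short on R3); foxtrot alone leaves echo blocked (short on R3); india alone leaves echo blocked (short on R3); golf alone leaves echo blocked (short on R3); alpha alone leaves echo blocked (short on R3).
The survivors complete as india, echo, foxtrot. Verifying each step (starting from the post-abort pool):
  pool = (5, 5)
  india: need (3, 4) fits (5, 5); releases (1, 2), pool now (6, 7)
  echo: need (6, 3) fits (6, 7); releases (1, 2), pool now (7, 9)
  foxtrot: need (2, 2) fits (7, 9); releases (0, 1), pool now (7, 10)


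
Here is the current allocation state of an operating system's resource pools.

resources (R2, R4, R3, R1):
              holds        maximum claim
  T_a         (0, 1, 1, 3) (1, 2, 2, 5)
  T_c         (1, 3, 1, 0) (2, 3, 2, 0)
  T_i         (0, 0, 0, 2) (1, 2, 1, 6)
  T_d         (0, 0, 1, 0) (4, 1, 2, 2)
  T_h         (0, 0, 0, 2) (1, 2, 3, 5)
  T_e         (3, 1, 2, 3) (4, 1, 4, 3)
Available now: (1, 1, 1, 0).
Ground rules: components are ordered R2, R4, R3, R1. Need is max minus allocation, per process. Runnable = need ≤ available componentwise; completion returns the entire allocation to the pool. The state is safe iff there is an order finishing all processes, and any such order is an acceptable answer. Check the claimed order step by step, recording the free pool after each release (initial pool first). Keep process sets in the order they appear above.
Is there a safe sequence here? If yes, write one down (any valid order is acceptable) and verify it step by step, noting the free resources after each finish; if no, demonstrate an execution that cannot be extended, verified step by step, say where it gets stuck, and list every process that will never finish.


SAFE. One safe sequence: T_c, T_e, T_h, T_a, T_d, T_i.
Key observation: T_c marks the first exact bind of the order: its need (1, 0, 1, 0) fits the free (1, 1, 1, 0) with zero slack on a requested resource.
Check, step by step:
  pool = (1, 1, 1, 0)
  run T_c (needs (1, 0, 1, 0), free (1, 1, 1, 0)); after release of (1, 3, 1, 0) the pool is (2, 4, 2, 0)
  run T_e (needs (1, 0, 2, 0), free (2, 4, 2, 0)); after release of (3, 1, 2, 3) the pool is (5, 5, 4, 3)
  run T_h (needs (1, 2, 3, 3), free (5, 5, 4, 3)); after release of (0, 0, 0, 2) the pool is (5, 5, 4, 5)
  run T_a (needs (1, 1, 1, 2), free (5, 5, 4, 5)); after release of (0, 1, 1, 3) the pool is (5, 6, 5, 8)
  run T_d (needs (4, 1, 1, 2), free (5, 6, 5, 8)); after release of (0, 0, 1, 0) the pool is (5, 6, 6, 8)
  run T_i (needs (1, 2, 1, 4), free (5, 6, 6, 8)); after release of (0, 0, 0, 2) the pool is (5, 6, 6, 10)


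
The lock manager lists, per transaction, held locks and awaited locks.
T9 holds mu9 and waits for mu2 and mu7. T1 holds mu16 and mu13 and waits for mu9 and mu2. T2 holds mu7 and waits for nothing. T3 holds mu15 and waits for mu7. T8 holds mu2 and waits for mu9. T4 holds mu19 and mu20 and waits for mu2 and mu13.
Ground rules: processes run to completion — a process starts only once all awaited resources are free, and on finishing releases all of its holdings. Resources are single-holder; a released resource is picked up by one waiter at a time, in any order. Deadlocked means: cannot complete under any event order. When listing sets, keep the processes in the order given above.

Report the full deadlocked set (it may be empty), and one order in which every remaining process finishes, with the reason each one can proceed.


The deadlocked set is T9, T1, T8 and T4.
Key observation: the loop T9 -> T8 -> T9 blocks itself forever; T1 and T4 wait into the deadlock from upstream.
One completion order for the rest: T2, T3.
Walking it through:
  T2: no waits; runs immediately, freeing mu7
  T3 waits on mu7 — all released -> runs and releases mu15


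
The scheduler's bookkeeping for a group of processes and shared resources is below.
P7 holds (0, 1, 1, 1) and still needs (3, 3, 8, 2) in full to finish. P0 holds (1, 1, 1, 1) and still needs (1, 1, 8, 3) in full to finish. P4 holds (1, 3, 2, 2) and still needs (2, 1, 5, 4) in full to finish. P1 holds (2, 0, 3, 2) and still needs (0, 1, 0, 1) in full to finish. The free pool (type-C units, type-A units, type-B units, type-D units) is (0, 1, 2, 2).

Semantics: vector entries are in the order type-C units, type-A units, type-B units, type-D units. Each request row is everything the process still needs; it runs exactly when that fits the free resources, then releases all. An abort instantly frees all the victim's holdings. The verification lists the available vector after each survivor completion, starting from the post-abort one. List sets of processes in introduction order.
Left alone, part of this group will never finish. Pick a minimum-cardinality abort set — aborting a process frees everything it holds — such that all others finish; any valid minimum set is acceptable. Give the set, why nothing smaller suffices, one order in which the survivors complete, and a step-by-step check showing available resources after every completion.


The answer: abort P7.
Key observation: P0 could never have finished before the abort; with (0, 1, 1, 1) returned by P7, it fits at step 3.
Minimality: the empty abort set fails — the state is deadlocked as it stands.
One survivor order: P1, P4, P0. Check, step by step (post-abort pool first):
  pool = (0, 2, 3, 3)
  P1 needs (0, 1, 0, 1) <= (0, 2, 3, 3) -> finishes; pool += (2, 0, 3, 2) = (2, 2, 6, 5)
  P4 needs (2, 1, 5, 4) <= (2, 2, 6, 5) -> finishes; pool += (1, 3, 2, 2) = (3, 5, 8, 7)
  P0 needs (1, 1, 8, 3) <= (3, 5, 8, 7) -> finishes; pool += (1, 1, 1, 1) = (4, 6, 9, 8)


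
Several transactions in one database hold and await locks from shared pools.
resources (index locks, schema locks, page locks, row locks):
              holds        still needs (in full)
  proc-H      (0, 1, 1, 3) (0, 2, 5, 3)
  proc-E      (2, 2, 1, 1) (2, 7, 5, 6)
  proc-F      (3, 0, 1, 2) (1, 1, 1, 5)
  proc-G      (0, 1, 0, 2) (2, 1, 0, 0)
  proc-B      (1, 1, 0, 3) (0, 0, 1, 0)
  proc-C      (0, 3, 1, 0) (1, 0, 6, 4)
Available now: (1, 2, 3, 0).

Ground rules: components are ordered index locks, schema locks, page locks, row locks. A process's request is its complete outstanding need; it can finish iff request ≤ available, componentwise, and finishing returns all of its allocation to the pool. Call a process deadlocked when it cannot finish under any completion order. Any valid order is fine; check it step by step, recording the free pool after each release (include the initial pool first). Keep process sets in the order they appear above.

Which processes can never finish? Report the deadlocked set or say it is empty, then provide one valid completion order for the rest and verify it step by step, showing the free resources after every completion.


Deadlocked set: proc-H, proc-E and proc-C.
Key observation: the pool after proc-B, proc-G, proc-F is (5, 4, 4, 7); every surviving request exceeds it in page locks, so progress ends there.
The rest can finish in the order proc-B, proc-G, proc-F. Check, step by step:
  pool = (1, 2, 3, 0)
  proc-B: need (0, 0, 1, 0) fits (1, 2, 3, 0); releases (1, 1, 0, 3), pool now (2, 3, 3, 3)
  proc-G: need (2, 1, 0, 0) fits (2, 3, 3, 3); releases (0, 1, 0, 2), pool now (2, 4, 3, 5)
  proc-F: need (1, 1, 1, 5) fits (2, 4, 3, 5); releases (3, 0, 1, 2), pool now (5, 4, 4, 7)
The stuck group stays short no matter what:
  blocked: proc-H wants (0, 2, 5, 3), pool (5, 4, 4, 7) — not enough page locks
  blocked: proc-E wants (2, 7, 5, 6), pool (5, 4, 4, 7) — not enough schema locks and page locks
  blocked: proc-C wants (1, 0, 6, 4), pool (5, 4, 4, 7) — not enough page locks


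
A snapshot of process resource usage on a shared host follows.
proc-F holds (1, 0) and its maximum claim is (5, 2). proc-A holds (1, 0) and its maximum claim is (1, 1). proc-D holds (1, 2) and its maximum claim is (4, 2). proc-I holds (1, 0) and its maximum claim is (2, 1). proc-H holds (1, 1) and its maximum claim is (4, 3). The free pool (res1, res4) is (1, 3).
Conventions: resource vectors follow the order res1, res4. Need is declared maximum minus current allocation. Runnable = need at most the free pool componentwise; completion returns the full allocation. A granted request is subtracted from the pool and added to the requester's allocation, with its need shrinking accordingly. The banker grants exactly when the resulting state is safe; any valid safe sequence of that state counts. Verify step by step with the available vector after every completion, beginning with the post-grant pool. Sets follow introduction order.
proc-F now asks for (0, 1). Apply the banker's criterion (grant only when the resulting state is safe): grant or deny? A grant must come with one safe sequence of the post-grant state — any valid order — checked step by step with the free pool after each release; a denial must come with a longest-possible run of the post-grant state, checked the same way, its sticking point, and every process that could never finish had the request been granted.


GRANT. The post-grant state is safe; one safe sequence: proc-A, proc-I, proc-H, proc-F, proc-D.
Key observation: post-grant, (1, 2) remains, and an order beginning with proc-A completes everyone.
Verifying the post-grant state step by step:
  pool = (1, 2)
  proc-A needs (0, 1) <= (1, 2) -> finishes; pool += (1, 0) = (2, 2)
  proc-I needs (1, 1) <= (2, 2) -> finishes; pool += (1, 0) = (3, 2)
  proc-H needs (3, 2) <= (3, 2) -> finishes; pool += (1, 1) = (4, 3)
  proc-F needs (4, 1) <= (4, 3) -> finishes; pool += (1, 1) = (5, 4)
  proc-D needs (3, 0) <= (5, 4) -> finishes; pool += (1, 2) = (6, 6)


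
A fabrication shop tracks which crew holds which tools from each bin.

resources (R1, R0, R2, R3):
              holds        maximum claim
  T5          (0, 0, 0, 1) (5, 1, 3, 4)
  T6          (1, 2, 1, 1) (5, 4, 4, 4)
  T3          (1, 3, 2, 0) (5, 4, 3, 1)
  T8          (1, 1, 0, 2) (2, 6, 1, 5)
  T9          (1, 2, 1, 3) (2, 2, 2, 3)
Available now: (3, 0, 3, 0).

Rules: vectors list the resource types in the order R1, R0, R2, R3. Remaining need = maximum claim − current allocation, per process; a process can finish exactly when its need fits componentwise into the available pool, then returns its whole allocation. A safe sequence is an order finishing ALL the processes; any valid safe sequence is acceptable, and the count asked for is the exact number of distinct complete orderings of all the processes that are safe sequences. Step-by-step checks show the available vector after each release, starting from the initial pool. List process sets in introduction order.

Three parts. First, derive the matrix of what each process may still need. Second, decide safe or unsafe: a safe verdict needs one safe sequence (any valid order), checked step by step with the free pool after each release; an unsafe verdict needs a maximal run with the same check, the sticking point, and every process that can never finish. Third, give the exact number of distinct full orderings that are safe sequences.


(1) Remaining need (order R1, R0, R2, R3):
  T5: (5, 1, 3, 3)
  T6: (4, 2, 3, 3)
  T3: (4, 1, 1, 1)
  T8: (1, 5, 1, 3)
  T9: (1, 0, 1, 0)
(2) SAFE — a valid safe sequence is T9, T3, T6, T8, T5.
Key observation: at T3 the run first touches a limit — (4, 1, 1, 1) against (4, 2, 4, 3), exact on a resource it actually requests.
Check, step by step:
  pool = (3, 0, 3, 0)
  run T9 (needs (1, 0, 1, 0), free (3, 0, 3, 0)); after release of (1, 2, 1, 3) the pool is (4, 2, 4, 3)
  run T3 (needs (4, 1, 1, 1), free (4, 2, 4, 3)); after release of (1, 3, 2, 0) the pool is (5, 5, 6, 3)
  run T6 (needs (4, 2, 3, 3), free (5, 5, 6, 3)); after release of (1, 2, 1, 1) the pool is (6, 7, 7, 4)
  run T8 (needs (1, 5, 1, 3), free (6, 7, 7, 4)); after release of (1, 1, 0, 2) the pool is (7, 8, 7, 6)
  run T5 (needs (5, 1, 3, 3), free (7, 8, 7, 6)); after release of (0, 0, 0, 1) the pool is (7, 8, 7, 7)
(3) The exact count: 9 of the possible complete orderings are safe sequences.


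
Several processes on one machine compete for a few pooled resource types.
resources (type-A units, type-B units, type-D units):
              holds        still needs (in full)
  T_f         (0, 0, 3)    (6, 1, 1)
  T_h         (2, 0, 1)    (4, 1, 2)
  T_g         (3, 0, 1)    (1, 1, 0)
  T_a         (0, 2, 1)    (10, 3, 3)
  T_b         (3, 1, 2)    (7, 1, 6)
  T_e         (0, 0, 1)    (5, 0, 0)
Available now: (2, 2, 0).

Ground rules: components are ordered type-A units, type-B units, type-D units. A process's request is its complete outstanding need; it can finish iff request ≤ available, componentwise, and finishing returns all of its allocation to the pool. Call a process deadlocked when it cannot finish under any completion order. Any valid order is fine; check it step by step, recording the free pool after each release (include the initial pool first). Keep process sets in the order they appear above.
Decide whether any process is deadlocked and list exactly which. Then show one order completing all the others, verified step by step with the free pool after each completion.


The deadlocked set is empty.
Key observation: starting with T_g, each completion frees enough for the next — no one is permanently blocked.
One completion order for the rest: T_g, T_e, T_h, T_f, T_b, T_a. Walking it through:
  pool = (2, 2, 0)
  T_g needs (1, 1, 0) <= (2, 2, 0) -> finishes; pool += (3, 0, 1) = (5, 2, 1)
  T_e needs (5, 0, 0) <= (5, 2, 1) -> finishes; pool += (0, 0, 1) = (5, 2, 2)
  T_h needs (4, 1, 2) <= (5, 2, 2) -> finishes; pool += (2, 0, 1) = (7, 2, 3)
  T_f needs (6, 1, 1) <= (7, 2, 3) -> finishes; pool += (0, 0, 3) = (7, 2, 6)
  T_b needs (7, 1, 6) <= (7, 2, 6) -> finishes; pool += (3, 1, 2) = (10, 3, 8)
  T_a needs (10, 3, 3) <= (10, 3, 8) -> finishes; pool += (0, 2, 1) = (10, 5, 9)


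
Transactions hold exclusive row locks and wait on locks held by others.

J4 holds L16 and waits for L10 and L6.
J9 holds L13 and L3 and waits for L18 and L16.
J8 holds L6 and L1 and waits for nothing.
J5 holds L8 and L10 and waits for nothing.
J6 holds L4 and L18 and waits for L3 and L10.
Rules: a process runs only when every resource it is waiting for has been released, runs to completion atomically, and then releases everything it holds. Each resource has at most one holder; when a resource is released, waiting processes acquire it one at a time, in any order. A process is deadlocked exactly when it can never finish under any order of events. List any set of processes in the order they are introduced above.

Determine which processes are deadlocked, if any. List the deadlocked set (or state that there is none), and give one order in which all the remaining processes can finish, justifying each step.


The deadlocked set is J9 and J6.
Key observation: the knot is the closed ring of waits J9 -> J6 -> J9; no other process is dragged down with it.
A valid finishing order for the others: J8, J5, J4.
Check, step by step:
  J8 waits on nothing -> runs at once and releases L6 and L1
  J5 waits on nothing -> runs at once and releases L8 and L10
  J4 waits on L10 and L6 — all released -> runs and releases L16


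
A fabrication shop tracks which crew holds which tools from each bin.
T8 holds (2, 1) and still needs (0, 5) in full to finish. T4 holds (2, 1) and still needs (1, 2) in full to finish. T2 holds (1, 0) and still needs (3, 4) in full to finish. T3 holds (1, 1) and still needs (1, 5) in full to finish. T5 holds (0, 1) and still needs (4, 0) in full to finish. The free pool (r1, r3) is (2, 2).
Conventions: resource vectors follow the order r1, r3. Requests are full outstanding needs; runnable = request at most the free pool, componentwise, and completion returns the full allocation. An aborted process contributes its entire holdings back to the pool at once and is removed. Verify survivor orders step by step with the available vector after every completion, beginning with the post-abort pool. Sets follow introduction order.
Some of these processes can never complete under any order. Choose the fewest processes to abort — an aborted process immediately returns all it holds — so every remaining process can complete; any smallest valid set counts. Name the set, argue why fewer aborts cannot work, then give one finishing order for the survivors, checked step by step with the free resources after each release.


Minimum abort set: T3.
Key observation: the returned (1, 1) from T3 is what brings T8 — unrunnable before, under any order — into play at step 4.
Minimality: the empty abort set fails — the state is deadlocked as it stands.
One survivor order: T4, T5, T2, T8. Verifying each step (post-abort pool first):
  pool = (3, 3)
  run T4 (needs (1, 2), free (3, 3)); after release of (2, 1) the pool is (5, 4)
  run T5 (needs (4, 0), free (5, 4)); after release of (0, 1) the pool is (5, 5)
  run T2 (needs (3, 4), free (5, 5)); after release of (1, 0) the pool is (6, 5)
  run T8 (needs (0, 5), free (6, 5)); after release of (2, 1) the pool is (8, 6)


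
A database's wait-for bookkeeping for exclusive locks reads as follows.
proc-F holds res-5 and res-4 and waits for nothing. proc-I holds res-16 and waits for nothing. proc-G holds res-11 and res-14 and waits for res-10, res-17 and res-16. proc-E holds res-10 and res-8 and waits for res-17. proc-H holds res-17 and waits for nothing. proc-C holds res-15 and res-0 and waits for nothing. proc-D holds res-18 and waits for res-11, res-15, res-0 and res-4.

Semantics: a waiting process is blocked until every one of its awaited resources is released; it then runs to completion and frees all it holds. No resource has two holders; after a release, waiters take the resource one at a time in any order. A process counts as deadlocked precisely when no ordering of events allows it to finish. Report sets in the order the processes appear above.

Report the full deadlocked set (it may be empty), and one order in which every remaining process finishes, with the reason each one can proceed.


Nothing here is deadlocked.
Key observation: although several processes wait, no cycle exists — each chain bottoms out at a free runner.
One completion order for the rest: proc-I, proc-C, proc-H, proc-E, proc-F, proc-G, proc-D.
Step-by-step check:
  proc-I waits on nothing -> runs at once and releases res-16
  proc-C waits on nothing -> runs at once and releases res-15 and res-0
  proc-H waits on nothing -> runs at once and releases res-17
  run proc-E (all its waits — res-17 — are resolved); releases res-10 and res-8
  proc-F waits on nothing -> runs at once and releases res-5 and res-4
  run proc-G (all its waits — res-10, res-17 and res-16 — are resolved); releases res-11 and res-14
  run proc-D (all its waits — res-11, res-15, res-0 and res-4 — are resolved); releases res-18


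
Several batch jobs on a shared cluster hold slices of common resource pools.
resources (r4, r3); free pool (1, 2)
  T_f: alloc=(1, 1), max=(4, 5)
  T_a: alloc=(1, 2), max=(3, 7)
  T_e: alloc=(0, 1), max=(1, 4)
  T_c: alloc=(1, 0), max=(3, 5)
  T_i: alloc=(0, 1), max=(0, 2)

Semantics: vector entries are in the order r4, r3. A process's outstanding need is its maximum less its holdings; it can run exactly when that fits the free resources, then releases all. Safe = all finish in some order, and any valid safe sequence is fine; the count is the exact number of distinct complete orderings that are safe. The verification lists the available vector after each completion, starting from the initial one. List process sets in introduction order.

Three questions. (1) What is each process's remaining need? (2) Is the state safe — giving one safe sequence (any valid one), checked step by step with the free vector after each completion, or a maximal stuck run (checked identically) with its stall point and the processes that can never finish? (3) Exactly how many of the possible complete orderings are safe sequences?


(1) Need matrix, components ordered r4, r3:
  T_f: (3, 4)
  T_a: (2, 5)
  T_e: (1, 3)
  T_c: (2, 5)
  T_i: (0, 1)
(2) The state is UNSAFE.
Key observation: once T_i, T_e finish, the pool peaks at (1, 4) — and every remaining process still needs more r4 than that.
A maximal execution: T_i, T_e — then nothing else fits. Verifying each step:
  pool = (1, 2)
  T_i: need (0, 1) fits (1, 2); releases (0, 1), pool now (1, 3)
  T_e: need (1, 3) fits (1, 3); releases (0, 1), pool now (1, 4)
  T_f cannot run: need (3, 4) vs free (1, 4) (insufficient r4)
  T_a cannot run: need (2, 5) vs free (1, 4) (insufficient r4 and r3)
  T_c cannot run: need (2, 5) vs free (1, 4) (insufficient r4 and r3)
Processes that can never finish: T_f, T_a and T_c.
(3) Exactly 0 of the possible complete orderings are safe sequences.
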